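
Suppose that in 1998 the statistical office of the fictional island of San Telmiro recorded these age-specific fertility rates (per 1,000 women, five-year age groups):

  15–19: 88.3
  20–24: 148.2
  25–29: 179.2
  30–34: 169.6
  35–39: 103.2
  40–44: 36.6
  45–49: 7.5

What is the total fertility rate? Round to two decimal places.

Sum of ASFRs = 88.3 + 148.2 + 179.2 + 169.6 + 103.2 + 36.6 + 7.5 = 732.6
TFR = 5 × 732.6 / 1000 = 3.663

3.66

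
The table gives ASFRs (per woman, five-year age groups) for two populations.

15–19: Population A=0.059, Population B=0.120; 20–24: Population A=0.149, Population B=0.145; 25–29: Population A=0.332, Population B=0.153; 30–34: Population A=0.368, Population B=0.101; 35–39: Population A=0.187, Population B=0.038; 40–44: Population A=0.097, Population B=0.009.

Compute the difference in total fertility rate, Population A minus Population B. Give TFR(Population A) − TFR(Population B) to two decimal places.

3.13

Population A:
  Sum of ASFRs = 0.059 + 0.149 + 0.332 + 0.368 + 0.187 + 0.097 = 1.192
  TFR = 5 × 1.192 = 5.96
Population B:
  Sum of ASFRs = 0.120 + 0.145 + 0.153 + 0.101 + 0.038 + 0.009 = 0.566
  TFR = 5 × 0.566 = 2.83
Difference = 5.96 − 2.83 = 3.13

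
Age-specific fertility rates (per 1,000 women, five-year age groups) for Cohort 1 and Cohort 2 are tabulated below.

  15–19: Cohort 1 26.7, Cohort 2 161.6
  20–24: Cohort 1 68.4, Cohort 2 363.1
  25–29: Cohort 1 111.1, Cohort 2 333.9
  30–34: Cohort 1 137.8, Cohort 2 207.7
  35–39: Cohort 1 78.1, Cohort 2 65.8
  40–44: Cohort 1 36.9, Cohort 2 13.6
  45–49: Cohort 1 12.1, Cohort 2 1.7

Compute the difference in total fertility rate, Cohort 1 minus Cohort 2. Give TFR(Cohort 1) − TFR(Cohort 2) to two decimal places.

Cohort 1:
  Sum of ASFRs = 26.7 + 68.4 + 111.1 + 137.8 + 78.1 + 36.9 + 12.1 = 471.1
  TFR = 5 × 471.1 / 1000 = 2.3555
Cohort 2:
  Sum of ASFRs = 161.6 + 363.1 + 333.9 + 207.7 + 65.8 + 13.6 + 1.7 = 1147.4
  TFR = 5 × 1147.4 / 1000 = 5.737
Difference = 2.3555 − 5.737 = -3.3815

-3.38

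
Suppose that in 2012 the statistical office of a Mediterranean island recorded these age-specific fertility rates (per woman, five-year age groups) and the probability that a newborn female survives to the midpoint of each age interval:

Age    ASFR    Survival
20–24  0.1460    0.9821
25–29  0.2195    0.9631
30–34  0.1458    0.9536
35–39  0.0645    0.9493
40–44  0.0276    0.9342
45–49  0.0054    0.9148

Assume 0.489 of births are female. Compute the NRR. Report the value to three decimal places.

Proportion female at birth = 0.489.
Per-age-group product (5 × ASFR × survival probability):
  20–24: 5 × 0.1460 × 0.9821 = 0.71693
  25–29: 5 × 0.2195 × 0.9631 = 1.05700
  30–34: 5 × 0.1458 × 0.9536 = 0.69517
  35–39: 5 × 0.0645 × 0.9493 = 0.30615
  40–44: 5 × 0.0276 × 0.9342 = 0.12892
  45–49: 5 × 0.0054 × 0.9148 = 0.02470
Sum = 2.92887
NRR = 0.489 × 2.92887 = 1.43222
An NRR exceeding 1 indicates intrinsic growth under these rates.

1.432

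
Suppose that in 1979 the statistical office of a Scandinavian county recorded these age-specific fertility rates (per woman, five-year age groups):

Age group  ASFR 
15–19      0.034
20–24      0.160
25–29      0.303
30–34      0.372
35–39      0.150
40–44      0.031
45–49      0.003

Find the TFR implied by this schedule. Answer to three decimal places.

5.265

Sum of ASFRs = 0.034 + 0.160 + 0.303 + 0.372 + 0.150 + 0.031 + 0.003 = 1.053
TFR = 5 × 1.053 = 5.265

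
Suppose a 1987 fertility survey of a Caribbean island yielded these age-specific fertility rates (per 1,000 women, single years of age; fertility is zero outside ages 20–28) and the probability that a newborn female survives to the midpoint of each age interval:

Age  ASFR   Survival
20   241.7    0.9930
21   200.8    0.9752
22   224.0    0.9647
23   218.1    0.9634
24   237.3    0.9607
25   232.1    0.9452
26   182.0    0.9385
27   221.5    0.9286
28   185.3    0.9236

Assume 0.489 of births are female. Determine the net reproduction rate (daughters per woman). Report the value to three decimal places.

Proportion female at birth = 0.489.
Each age group contributes 1 × ASFR × survival:
  20: 1 × 241.7/1000 × 0.9930 = 0.24001
  21: 1 × 200.8/1000 × 0.9752 = 0.19582
  22: 1 × 224.0/1000 × 0.9647 = 0.21609
  23: 1 × 218.1/1000 × 0.9634 = 0.21012
  24: 1 × 237.3/1000 × 0.9607 = 0.22797
  25: 1 × 232.1/1000 × 0.9452 = 0.21938
  26: 1 × 182.0/1000 × 0.9385 = 0.17081
  27: 1 × 221.5/1000 × 0.9286 = 0.20568
  28: 1 × 185.3/1000 × 0.9236 = 0.17114
Sum = 1.85702
NRR = 0.489 × 1.85702 = 0.90808

0.908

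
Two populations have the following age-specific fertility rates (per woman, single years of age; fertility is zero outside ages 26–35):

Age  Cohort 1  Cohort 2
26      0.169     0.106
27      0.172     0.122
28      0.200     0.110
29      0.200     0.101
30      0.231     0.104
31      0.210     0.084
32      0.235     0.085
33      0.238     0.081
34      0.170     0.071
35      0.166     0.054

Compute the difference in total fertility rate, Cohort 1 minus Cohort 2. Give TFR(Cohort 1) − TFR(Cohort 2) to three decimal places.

1.073

Cohort 1:
  Sum of ASFRs = 0.169 + 0.172 + 0.200 + 0.200 + 0.231 + 0.210 + 0.235 + 0.238 + 0.170 + 0.166 = 1.991
  TFR = 1.991
Cohort 2:
  Sum of ASFRs = 0.106 + 0.122 + 0.110 + 0.101 + 0.104 + 0.084 + 0.085 + 0.081 + 0.071 + 0.054 = 0.918
  TFR = 0.918
Difference = 1.991 − 0.918 = 1.073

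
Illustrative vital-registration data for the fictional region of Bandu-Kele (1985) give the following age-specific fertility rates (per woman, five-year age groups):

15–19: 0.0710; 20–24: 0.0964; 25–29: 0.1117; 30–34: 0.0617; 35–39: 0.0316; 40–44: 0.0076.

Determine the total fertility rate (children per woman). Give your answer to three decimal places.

1.900

Sum of ASFRs = 0.0710 + 0.0964 + 0.1117 + 0.0617 + 0.0316 + 0.0076 = 0.3800
TFR = 5 × 0.3800 = 1.9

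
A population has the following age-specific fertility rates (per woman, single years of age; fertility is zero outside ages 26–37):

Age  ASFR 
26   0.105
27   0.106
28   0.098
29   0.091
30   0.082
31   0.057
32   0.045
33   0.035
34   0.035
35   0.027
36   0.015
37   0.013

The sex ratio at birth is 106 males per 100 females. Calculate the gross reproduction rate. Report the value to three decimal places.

0.344

Proportion female at birth = 100 / (100 + 106) = 0.48544.
Sum of ASFRs = 0.105 + 0.106 + 0.098 + 0.091 + 0.082 + 0.057 + 0.045 + 0.035 + 0.035 + 0.027 + 0.015 + 0.013 = 0.709
TFR = 0.709
GRR = 0.48544 × 0.709 = 0.34418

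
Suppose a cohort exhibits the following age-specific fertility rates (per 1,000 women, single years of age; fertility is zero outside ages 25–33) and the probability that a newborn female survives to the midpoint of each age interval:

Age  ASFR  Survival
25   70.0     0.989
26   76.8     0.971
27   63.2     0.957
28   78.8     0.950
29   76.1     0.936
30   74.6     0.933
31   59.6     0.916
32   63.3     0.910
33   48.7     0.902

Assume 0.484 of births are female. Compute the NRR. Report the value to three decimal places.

0.279

Proportion female at birth = 0.484.
Survival-weighted fertility by age (1·fₓ·Sₓ):
  25: 1 × 70.0/1000 × 0.989 = 0.06923
  26: 1 × 76.8/1000 × 0.971 = 0.07457
  27: 1 × 63.2/1000 × 0.957 = 0.06048
  28: 1 × 78.8/1000 × 0.950 = 0.07486
  29: 1 × 76.1/1000 × 0.936 = 0.07123
  30: 1 × 74.6/1000 × 0.933 = 0.06960
  31: 1 × 59.6/1000 × 0.916 = 0.05459
  32: 1 × 63.3/1000 × 0.910 = 0.05760
  33: 1 × 48.7/1000 × 0.902 = 0.04393
Sum = 0.57609
NRR = 0.484 × 0.57609 = 0.27883
NRR < 1, so the cohort does not fully replace itself.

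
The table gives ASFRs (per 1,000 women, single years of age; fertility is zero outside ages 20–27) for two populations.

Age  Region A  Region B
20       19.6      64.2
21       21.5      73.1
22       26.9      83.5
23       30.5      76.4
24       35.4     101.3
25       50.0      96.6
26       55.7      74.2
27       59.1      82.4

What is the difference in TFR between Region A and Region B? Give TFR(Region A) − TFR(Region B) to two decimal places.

Region A:
  Sum of ASFRs = 19.6 + 21.5 + 26.9 + 30.5 + 35.4 + 50.0 + 55.7 + 59.1 = 298.7
  TFR = 298.7 / 1000 = 0.2987
Region B:
  Sum of ASFRs = 64.2 + 73.1 + 83.5 + 76.4 + 101.3 + 96.6 + 74.2 + 82.4 = 651.7
  TFR = 651.7 / 1000 = 0.6517
Difference = 0.2987 − 0.6517 = -0.353

-0.35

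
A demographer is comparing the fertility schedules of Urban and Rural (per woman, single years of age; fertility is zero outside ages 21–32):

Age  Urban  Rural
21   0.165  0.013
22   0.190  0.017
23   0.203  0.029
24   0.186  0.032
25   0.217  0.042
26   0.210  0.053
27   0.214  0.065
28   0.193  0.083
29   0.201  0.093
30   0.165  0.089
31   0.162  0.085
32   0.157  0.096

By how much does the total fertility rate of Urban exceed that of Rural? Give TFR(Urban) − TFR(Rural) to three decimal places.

1.566

Urban:
  Sum of ASFRs = 0.165 + 0.190 + 0.203 + 0.186 + 0.217 + 0.210 + 0.214 + 0.193 + 0.201 + 0.165 + 0.162 + 0.157 = 2.263
  TFR = 2.263
Rural:
  Sum of ASFRs = 0.013 + 0.017 + 0.029 + 0.032 + 0.042 + 0.053 + 0.065 + 0.083 + 0.093 + 0.089 + 0.085 + 0.096 = 0.697
  TFR = 0.697
Difference = 2.263 − 0.697 = 1.566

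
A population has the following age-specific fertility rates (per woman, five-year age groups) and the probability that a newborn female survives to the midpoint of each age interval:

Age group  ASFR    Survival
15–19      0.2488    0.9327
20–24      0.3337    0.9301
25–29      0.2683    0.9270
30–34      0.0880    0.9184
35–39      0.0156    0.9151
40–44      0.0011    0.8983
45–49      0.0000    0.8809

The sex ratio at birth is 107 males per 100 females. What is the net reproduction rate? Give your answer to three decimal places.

Proportion female at birth = 100 / (100 + 107) = 0.48309.
Weighting each age-specific rate by interval width and survival:
  15–19: 5 × 0.2488 × 0.9327 = 1.16028
  20–24: 5 × 0.3337 × 0.9301 = 1.55187
  25–29: 5 × 0.2683 × 0.9270 = 1.24357
  30–34: 5 × 0.0880 × 0.9184 = 0.40410
  35–39: 5 × 0.0156 × 0.9151 = 0.07138
  40–44: 5 × 0.0011 × 0.8983 = 0.00494
  45–49: 5 × 0.0000 × 0.8809 = 0.00000
Sum = 4.43614
NRR = 0.48309 × 4.43614 = 2.14305
An NRR exceeding 1 indicates intrinsic growth under these rates.

2.143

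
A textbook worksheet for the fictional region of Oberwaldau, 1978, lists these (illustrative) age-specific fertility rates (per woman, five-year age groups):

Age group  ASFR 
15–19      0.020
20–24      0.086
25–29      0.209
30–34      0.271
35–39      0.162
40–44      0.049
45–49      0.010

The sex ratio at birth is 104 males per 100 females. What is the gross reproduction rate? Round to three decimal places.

1.978

Proportion female at birth = 100 / (100 + 104) = 0.49020.
Sum of ASFRs = 0.020 + 0.086 + 0.209 + 0.271 + 0.162 + 0.049 + 0.010 = 0.807
TFR = 5 × 0.807 = 4.035
GRR = 0.49020 × 4.035 = 1.97796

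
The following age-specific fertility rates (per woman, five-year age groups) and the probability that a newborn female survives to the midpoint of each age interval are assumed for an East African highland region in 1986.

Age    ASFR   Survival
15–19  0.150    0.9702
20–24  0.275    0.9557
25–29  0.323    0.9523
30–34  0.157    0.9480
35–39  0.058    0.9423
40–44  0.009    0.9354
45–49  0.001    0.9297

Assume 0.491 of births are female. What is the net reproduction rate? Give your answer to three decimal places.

2.280

Proportion female at birth = 0.491.
Weighting each age-specific rate by interval width and survival:
  15–19: 5 × 0.150 × 0.9702 = 0.72765
  20–24: 5 × 0.275 × 0.9557 = 1.31409
  25–29: 5 × 0.323 × 0.9523 = 1.53796
  30–34: 5 × 0.157 × 0.9480 = 0.74418
  35–39: 5 × 0.058 × 0.9423 = 0.27327
  40–44: 5 × 0.009 × 0.9354 = 0.04209
  45–49: 5 × 0.001 × 0.9297 = 0.00465
Sum = 4.64389
NRR = 0.491 × 4.64389 = 2.28015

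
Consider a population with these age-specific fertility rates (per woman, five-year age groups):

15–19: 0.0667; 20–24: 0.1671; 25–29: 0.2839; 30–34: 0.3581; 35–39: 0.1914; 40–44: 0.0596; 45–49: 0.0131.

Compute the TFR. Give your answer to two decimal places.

Sum of ASFRs = 0.0667 + 0.1671 + 0.2839 + 0.3581 + 0.1914 + 0.0596 + 0.0131 = 1.1399
TFR = 5 × 1.1399 = 5.6995

5.70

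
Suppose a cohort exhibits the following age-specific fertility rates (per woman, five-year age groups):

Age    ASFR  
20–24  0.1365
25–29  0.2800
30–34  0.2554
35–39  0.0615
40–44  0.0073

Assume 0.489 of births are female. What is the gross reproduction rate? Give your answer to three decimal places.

1.811

Proportion female at birth = 0.489.
Sum of ASFRs = 0.1365 + 0.2800 + 0.2554 + 0.0615 + 0.0073 = 0.7407
TFR = 5 × 0.7407 = 3.7035
GRR = 0.489 × 3.7035 = 1.81101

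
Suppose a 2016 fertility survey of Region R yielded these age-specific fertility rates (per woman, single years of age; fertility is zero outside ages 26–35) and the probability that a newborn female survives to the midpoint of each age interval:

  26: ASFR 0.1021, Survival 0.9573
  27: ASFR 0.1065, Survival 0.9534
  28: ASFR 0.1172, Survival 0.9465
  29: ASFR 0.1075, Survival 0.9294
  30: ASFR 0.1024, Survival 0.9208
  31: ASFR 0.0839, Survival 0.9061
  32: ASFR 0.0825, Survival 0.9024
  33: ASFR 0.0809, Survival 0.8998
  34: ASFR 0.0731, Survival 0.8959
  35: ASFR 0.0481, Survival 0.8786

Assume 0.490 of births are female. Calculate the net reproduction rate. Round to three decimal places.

0.409

Proportion female at birth = 0.490.
Weighting each age-specific rate by interval width and survival:
  26: 1 × 0.1021 × 0.9573 = 0.09774
  27: 1 × 0.1065 × 0.9534 = 0.10154
  28: 1 × 0.1172 × 0.9465 = 0.11093
  29: 1 × 0.1075 × 0.9294 = 0.09991
  30: 1 × 0.1024 × 0.9208 = 0.09429
  31: 1 × 0.0839 × 0.9061 = 0.07602
  32: 1 × 0.0825 × 0.9024 = 0.07445
  33: 1 × 0.0809 × 0.8998 = 0.07279
  34: 1 × 0.0731 × 0.8959 = 0.06549
  35: 1 × 0.0481 × 0.8786 = 0.04226
Sum = 0.83542
NRR = 0.490 × 0.83542 = 0.40936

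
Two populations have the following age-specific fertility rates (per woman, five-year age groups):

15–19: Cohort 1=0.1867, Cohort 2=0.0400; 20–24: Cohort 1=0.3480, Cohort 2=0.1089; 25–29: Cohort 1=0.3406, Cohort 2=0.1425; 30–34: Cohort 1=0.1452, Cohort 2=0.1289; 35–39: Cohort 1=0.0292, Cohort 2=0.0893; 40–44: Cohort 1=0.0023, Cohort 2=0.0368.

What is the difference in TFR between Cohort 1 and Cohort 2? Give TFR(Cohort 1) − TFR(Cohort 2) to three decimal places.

Cohort 1:
  Sum of ASFRs = 0.1867 + 0.3480 + 0.3406 + 0.1452 + 0.0292 + 0.0023 = 1.0520
  TFR = 5 × 1.0520 = 5.26
Cohort 2:
  Sum of ASFRs = 0.0400 + 0.1089 + 0.1425 + 0.1289 + 0.0893 + 0.0368 = 0.5464
  TFR = 5 × 0.5464 = 2.732
Difference = 5.26 − 2.732 = 2.528

2.528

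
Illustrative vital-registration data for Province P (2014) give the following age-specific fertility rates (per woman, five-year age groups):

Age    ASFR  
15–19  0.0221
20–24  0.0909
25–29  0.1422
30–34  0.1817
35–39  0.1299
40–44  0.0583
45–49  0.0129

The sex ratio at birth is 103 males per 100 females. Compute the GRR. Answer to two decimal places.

Proportion female at birth = 100 / (100 + 103) = 0.49261.
Sum of ASFRs = 0.0221 + 0.0909 + 0.1422 + 0.1817 + 0.1299 + 0.0583 + 0.0129 = 0.6380
TFR = 5 × 0.6380 = 3.19
GRR = 0.49261 × 3.19 = 1.57143

1.57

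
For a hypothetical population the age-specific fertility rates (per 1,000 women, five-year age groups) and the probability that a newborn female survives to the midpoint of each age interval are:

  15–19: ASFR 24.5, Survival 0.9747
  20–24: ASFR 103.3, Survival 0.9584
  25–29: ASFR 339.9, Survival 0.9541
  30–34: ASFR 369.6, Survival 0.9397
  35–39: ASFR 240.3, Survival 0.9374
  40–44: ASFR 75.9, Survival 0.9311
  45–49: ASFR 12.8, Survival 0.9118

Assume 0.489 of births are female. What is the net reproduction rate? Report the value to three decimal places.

Proportion female at birth = 0.489.
Weighting each age-specific rate by interval width and survival:
  15–19: 5 × 24.5/1000 × 0.9747 = 0.11940
  20–24: 5 × 103.3/1000 × 0.9584 = 0.49501
  25–29: 5 × 339.9/1000 × 0.9541 = 1.62149
  30–34: 5 × 369.6/1000 × 0.9397 = 1.73657
  35–39: 5 × 240.3/1000 × 0.9374 = 1.12629
  40–44: 5 × 75.9/1000 × 0.9311 = 0.35335
  45–49: 5 × 12.8/1000 × 0.9118 = 0.05836
Sum = 5.51047
NRR = 0.489 × 5.51047 = 2.69462
NRR > 1, so each generation more than replaces itself.

2.695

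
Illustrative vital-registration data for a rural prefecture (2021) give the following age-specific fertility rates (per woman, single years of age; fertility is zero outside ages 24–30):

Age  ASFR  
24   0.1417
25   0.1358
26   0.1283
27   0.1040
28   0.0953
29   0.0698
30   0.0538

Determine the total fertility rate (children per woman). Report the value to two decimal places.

Sum of ASFRs = 0.1417 + 0.1358 + 0.1283 + 0.1040 + 0.0953 + 0.0698 + 0.0538 = 0.7287
TFR = 0.7287

0.73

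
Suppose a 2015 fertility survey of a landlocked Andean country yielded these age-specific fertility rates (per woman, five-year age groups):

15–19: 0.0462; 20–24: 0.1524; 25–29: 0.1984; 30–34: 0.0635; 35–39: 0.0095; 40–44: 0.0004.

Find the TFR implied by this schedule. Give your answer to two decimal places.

2.35

Sum of ASFRs = 0.0462 + 0.1524 + 0.1984 + 0.0635 + 0.0095 + 0.0004 = 0.4704
TFR = 5 × 0.4704 = 2.352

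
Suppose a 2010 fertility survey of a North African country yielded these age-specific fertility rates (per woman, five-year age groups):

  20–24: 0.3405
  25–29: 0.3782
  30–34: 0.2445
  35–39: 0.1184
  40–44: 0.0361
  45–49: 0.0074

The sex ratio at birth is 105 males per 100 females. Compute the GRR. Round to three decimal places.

Proportion female at birth = 100 / (100 + 105) = 0.48780.
Sum of ASFRs = 0.3405 + 0.3782 + 0.2445 + 0.1184 + 0.0361 + 0.0074 = 1.1251
TFR = 5 × 1.1251 = 5.6255
GRR = 0.48780 × 5.6255 = 2.74412

2.744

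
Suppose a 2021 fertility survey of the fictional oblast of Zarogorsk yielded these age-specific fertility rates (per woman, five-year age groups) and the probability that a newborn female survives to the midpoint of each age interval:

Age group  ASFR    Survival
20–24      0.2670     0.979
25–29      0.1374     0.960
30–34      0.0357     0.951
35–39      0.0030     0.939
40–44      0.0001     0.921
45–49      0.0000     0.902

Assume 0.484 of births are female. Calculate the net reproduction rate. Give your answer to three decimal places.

1.041

Proportion female at birth = 0.484.
Per-age-group product (5 × ASFR × survival probability):
  20–24: 5 × 0.2670 × 0.979 = 1.30697
  25–29: 5 × 0.1374 × 0.960 = 0.65952
  30–34: 5 × 0.0357 × 0.951 = 0.16975
  35–39: 5 × 0.0030 × 0.939 = 0.01409
  40–44: 5 × 0.0001 × 0.921 = 0.00046
  45–49: 5 × 0.0000 × 0.902 = 0.00000
Sum = 2.15079
NRR = 0.484 × 2.15079 = 1.04098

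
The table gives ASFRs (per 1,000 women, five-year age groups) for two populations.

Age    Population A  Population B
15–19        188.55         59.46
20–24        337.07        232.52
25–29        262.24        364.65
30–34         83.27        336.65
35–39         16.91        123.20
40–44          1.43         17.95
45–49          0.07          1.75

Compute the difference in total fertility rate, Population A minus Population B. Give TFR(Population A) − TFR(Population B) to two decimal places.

-1.23

Population A:
  Sum of ASFRs = 188.55 + 337.07 + 262.24 + 83.27 + 16.91 + 1.43 + 0.07 = 889.54
  TFR = 5 × 889.54 / 1000 = 4.4477
Population B:
  Sum of ASFRs = 59.46 + 232.52 + 364.65 + 336.65 + 123.20 + 17.95 + 1.75 = 1136.18
  TFR = 5 × 1136.18 / 1000 = 5.6809
Difference = 4.4477 − 5.6809 = -1.2332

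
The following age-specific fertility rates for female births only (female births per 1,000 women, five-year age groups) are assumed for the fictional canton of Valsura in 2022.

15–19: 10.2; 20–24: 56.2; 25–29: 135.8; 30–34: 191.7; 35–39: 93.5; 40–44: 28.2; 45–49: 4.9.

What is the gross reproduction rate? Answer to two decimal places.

Sum of female ASFRs = 10.2 + 56.2 + 135.8 + 191.7 + 93.5 + 28.2 + 4.9 = 520.5
GRR = 5 × 520.5 / 1000 = 2.6025

2.60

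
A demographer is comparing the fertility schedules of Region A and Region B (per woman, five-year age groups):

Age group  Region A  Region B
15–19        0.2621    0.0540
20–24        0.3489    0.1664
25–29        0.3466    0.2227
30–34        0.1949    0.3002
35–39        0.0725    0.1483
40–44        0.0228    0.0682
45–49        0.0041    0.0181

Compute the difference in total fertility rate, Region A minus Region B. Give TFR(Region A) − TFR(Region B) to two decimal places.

1.37

Region A:
  Sum of ASFRs = 0.2621 + 0.3489 + 0.3466 + 0.1949 + 0.0725 + 0.0228 + 0.0041 = 1.2519
  TFR = 5 × 1.2519 = 6.2595
Region B:
  Sum of ASFRs = 0.0540 + 0.1664 + 0.2227 + 0.3002 + 0.1483 + 0.0682 + 0.0181 = 0.9779
  TFR = 5 × 0.9779 = 4.8895
Difference = 6.2595 − 4.8895 = 1.37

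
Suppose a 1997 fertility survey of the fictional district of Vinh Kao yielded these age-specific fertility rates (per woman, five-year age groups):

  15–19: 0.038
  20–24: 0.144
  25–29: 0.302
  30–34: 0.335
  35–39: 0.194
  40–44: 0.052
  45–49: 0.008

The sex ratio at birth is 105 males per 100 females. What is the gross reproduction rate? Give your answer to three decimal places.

Proportion female at birth = 100 / (100 + 105) = 0.48780.
Sum of ASFRs = 0.038 + 0.144 + 0.302 + 0.335 + 0.194 + 0.052 + 0.008 = 1.073
TFR = 5 × 1.073 = 5.365
GRR = 0.48780 × 5.365 = 2.61705

2.617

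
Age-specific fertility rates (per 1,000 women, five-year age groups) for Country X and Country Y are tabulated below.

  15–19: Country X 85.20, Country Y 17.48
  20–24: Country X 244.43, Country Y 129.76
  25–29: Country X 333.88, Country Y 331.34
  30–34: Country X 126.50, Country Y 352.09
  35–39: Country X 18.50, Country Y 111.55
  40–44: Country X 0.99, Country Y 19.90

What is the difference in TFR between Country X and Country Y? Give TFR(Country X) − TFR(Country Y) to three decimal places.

Country X:
  Sum of ASFRs = 85.20 + 244.43 + 333.88 + 126.50 + 18.50 + 0.99 = 809.50
  TFR = 5 × 809.50 / 1000 = 4.0475
Country Y:
  Sum of ASFRs = 17.48 + 129.76 + 331.34 + 352.09 + 111.55 + 19.90 = 962.12
  TFR = 5 × 962.12 / 1000 = 4.8106
Difference = 4.0475 − 4.8106 = -0.7631

-0.763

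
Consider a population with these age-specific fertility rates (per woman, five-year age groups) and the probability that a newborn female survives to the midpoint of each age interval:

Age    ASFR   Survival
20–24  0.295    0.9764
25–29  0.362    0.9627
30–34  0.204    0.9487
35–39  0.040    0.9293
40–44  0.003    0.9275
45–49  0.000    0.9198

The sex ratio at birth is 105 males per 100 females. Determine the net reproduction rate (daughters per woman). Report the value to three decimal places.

Proportion female at birth = 100 / (100 + 105) = 0.48780.
Per-age-group product (5 × ASFR × survival probability):
  20–24: 5 × 0.295 × 0.9764 = 1.44019
  25–29: 5 × 0.362 × 0.9627 = 1.74249
  30–34: 5 × 0.204 × 0.9487 = 0.96767
  35–39: 5 × 0.040 × 0.9293 = 0.18586
  40–44: 5 × 0.003 × 0.9275 = 0.01391
  45–49: 5 × 0.000 × 0.9198 = 0.00000
Sum = 4.35012
NRR = 0.48780 × 4.35012 = 2.12199
With NRR above 1 the population is above replacement fertility.

2.122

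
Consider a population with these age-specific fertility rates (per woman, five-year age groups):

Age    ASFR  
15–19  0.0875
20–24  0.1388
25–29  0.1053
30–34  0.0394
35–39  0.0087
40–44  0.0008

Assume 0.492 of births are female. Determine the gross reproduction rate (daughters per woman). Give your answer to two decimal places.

0.94

Proportion female at birth = 0.492.
Sum of ASFRs = 0.0875 + 0.1388 + 0.1053 + 0.0394 + 0.0087 + 0.0008 = 0.3805
TFR = 5 × 0.3805 = 1.9025
GRR = 0.492 × 1.9025 = 0.93603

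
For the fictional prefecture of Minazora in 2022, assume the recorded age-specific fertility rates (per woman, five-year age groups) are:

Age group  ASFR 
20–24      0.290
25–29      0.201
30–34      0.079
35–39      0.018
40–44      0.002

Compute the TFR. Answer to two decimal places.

Sum of ASFRs = 0.290 + 0.201 + 0.079 + 0.018 + 0.002 = 0.590
TFR = 5 × 0.590 = 2.95

2.95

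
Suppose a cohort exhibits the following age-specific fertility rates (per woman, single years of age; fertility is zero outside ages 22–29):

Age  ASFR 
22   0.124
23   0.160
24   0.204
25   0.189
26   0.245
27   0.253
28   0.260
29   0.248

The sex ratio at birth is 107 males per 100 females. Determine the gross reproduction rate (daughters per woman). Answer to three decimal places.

Proportion female at birth = 100 / (100 + 107) = 0.48309.
Sum of ASFRs = 0.124 + 0.160 + 0.204 + 0.189 + 0.245 + 0.253 + 0.260 + 0.248 = 1.683
TFR = 1.683
GRR = 0.48309 × 1.683 = 0.81304

0.813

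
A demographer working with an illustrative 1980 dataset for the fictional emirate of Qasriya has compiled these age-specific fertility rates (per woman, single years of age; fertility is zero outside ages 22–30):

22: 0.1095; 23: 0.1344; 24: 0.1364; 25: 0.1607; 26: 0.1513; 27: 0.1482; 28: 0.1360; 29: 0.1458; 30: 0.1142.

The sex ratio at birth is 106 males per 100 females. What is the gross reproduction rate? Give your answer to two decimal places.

0.60

Proportion female at birth = 100 / (100 + 106) = 0.48544.
Sum of ASFRs = 0.1095 + 0.1344 + 0.1364 + 0.1607 + 0.1513 + 0.1482 + 0.1360 + 0.1458 + 0.1142 = 1.2365
TFR = 1.2365
GRR = 0.48544 × 1.2365 = 0.60025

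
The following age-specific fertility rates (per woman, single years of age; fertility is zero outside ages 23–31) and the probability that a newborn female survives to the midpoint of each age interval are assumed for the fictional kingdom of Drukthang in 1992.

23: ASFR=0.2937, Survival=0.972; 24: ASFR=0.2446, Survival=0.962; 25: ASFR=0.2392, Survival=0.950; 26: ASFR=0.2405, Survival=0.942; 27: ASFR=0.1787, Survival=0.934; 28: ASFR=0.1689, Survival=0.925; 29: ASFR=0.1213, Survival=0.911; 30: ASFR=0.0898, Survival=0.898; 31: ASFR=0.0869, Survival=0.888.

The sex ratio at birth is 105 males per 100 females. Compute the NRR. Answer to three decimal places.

0.764

Proportion female at birth = 100 / (100 + 105) = 0.48780.
Survival-weighted fertility by age (1·fₓ·Sₓ):
  23: 1 × 0.2937 × 0.972 = 0.28548
  24: 1 × 0.2446 × 0.962 = 0.23531
  25: 1 × 0.2392 × 0.950 = 0.22724
  26: 1 × 0.2405 × 0.942 = 0.22655
  27: 1 × 0.1787 × 0.934 = 0.16691
  28: 1 × 0.1689 × 0.925 = 0.15623
  29: 1 × 0.1213 × 0.911 = 0.11050
  30: 1 × 0.0898 × 0.898 = 0.08064
  31: 1 × 0.0869 × 0.888 = 0.07717
Sum = 1.56603
NRR = 0.48780 × 1.56603 = 0.76391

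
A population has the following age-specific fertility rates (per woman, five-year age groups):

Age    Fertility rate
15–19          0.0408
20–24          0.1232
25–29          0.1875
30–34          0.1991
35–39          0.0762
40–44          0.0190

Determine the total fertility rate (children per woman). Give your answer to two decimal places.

3.23

Sum of ASFRs = 0.0408 + 0.1232 + 0.1875 + 0.1991 + 0.0762 + 0.0190 = 0.6458
TFR = 5 × 0.6458 = 3.229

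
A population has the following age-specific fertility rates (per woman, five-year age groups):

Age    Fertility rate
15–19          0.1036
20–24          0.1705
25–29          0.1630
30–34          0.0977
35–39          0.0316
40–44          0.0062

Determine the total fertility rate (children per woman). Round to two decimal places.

Sum of ASFRs = 0.1036 + 0.1705 + 0.1630 + 0.0977 + 0.0316 + 0.0062 = 0.5726
TFR = 5 × 0.5726 = 2.863

2.86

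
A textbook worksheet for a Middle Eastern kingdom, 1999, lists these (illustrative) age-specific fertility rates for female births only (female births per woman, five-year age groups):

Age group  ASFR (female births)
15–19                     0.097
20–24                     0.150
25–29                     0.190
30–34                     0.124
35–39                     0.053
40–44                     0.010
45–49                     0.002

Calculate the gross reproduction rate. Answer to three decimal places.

3.130

Sum of female ASFRs = 0.097 + 0.150 + 0.190 + 0.124 + 0.053 + 0.010 + 0.002 = 0.626
GRR = 5 × 0.626 = 3.13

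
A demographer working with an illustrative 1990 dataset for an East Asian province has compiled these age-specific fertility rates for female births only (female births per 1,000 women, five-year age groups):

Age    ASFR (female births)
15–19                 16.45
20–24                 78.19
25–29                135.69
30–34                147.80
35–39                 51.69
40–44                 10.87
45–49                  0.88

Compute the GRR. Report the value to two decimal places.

2.21

Sum of female ASFRs = 16.45 + 78.19 + 135.69 + 147.80 + 51.69 + 10.87 + 0.88 = 441.57
GRR = 5 × 441.57 / 1000 = 2.20785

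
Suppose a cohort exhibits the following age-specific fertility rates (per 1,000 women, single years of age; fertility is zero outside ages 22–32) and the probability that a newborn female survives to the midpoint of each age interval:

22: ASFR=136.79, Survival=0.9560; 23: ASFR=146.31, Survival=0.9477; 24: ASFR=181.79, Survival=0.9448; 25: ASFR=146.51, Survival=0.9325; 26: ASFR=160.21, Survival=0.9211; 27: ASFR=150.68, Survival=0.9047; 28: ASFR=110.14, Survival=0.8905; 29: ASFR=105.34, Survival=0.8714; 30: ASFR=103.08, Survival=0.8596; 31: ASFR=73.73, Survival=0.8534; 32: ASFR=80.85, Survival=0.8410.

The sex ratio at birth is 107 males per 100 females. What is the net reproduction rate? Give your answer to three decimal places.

0.614

Proportion female at birth = 100 / (100 + 107) = 0.48309.
Survival-weighted fertility by age (1·fₓ·Sₓ):
  22: 1 × 136.79/1000 × 0.9560 = 0.13077
  23: 1 × 146.31/1000 × 0.9477 = 0.13866
  24: 1 × 181.79/1000 × 0.9448 = 0.17176
  25: 1 × 146.51/1000 × 0.9325 = 0.13662
  26: 1 × 160.21/1000 × 0.9211 = 0.14757
  27: 1 × 150.68/1000 × 0.9047 = 0.13632
  28: 1 × 110.14/1000 × 0.8905 = 0.09808
  29: 1 × 105.34/1000 × 0.8714 = 0.09179
  30: 1 × 103.08/1000 × 0.8596 = 0.08861
  31: 1 × 73.73/1000 × 0.8534 = 0.06292
  32: 1 × 80.85/1000 × 0.8410 = 0.06799
Sum = 1.27109
NRR = 0.48309 × 1.27109 = 0.61405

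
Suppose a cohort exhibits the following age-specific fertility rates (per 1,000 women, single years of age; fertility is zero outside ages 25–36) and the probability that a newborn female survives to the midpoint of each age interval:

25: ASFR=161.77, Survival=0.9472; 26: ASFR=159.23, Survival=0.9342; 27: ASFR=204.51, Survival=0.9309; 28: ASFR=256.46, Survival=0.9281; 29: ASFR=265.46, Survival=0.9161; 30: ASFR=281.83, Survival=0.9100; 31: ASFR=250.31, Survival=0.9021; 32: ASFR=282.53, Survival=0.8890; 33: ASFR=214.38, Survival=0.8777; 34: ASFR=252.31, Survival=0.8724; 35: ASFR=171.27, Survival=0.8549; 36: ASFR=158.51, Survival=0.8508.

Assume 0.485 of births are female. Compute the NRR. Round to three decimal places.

Proportion female at birth = 0.485.
Each age group contributes 1 × ASFR × survival:
  25: 1 × 161.77/1000 × 0.9472 = 0.15323
  26: 1 × 159.23/1000 × 0.9342 = 0.14875
  27: 1 × 204.51/1000 × 0.9309 = 0.19038
  28: 1 × 256.46/1000 × 0.9281 = 0.23802
  29: 1 × 265.46/1000 × 0.9161 = 0.24319
  30: 1 × 281.83/1000 × 0.9100 = 0.25647
  31: 1 × 250.31/1000 × 0.9021 = 0.22580
  32: 1 × 282.53/1000 × 0.8890 = 0.25117
  33: 1 × 214.38/1000 × 0.8777 = 0.18816
  34: 1 × 252.31/1000 × 0.8724 = 0.22012
  35: 1 × 171.27/1000 × 0.8549 = 0.14642
  36: 1 × 158.51/1000 × 0.8508 = 0.13486
Sum = 2.39657
NRR = 0.485 × 2.39657 = 1.16234
An NRR exceeding 1 indicates intrinsic growth under these rates.

1.162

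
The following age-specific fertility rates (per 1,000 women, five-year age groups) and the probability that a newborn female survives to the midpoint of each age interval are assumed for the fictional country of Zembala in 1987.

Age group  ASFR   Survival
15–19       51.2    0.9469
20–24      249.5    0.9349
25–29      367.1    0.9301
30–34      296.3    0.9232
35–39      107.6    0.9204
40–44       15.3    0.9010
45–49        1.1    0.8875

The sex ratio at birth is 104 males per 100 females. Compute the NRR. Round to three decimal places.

2.477

Proportion female at birth = 100 / (100 + 104) = 0.49020.
Per-age-group product (5 × ASFR × survival probability):
  15–19: 5 × 51.2/1000 × 0.9469 = 0.24241
  20–24: 5 × 249.5/1000 × 0.9349 = 1.16629
  25–29: 5 × 367.1/1000 × 0.9301 = 1.70720
  30–34: 5 × 296.3/1000 × 0.9232 = 1.36772
  35–39: 5 × 107.6/1000 × 0.9204 = 0.49518
  40–44: 5 × 15.3/1000 × 0.9010 = 0.06893
  45–49: 5 × 1.1/1000 × 0.8875 = 0.00488
Sum = 5.05261
NRR = 0.49020 × 5.05261 = 2.47679
With NRR above 1 the population is above replacement fertility.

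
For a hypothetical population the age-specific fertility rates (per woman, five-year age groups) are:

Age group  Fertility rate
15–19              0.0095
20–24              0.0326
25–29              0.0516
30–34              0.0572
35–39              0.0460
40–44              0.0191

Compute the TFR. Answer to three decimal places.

1.080

Sum of ASFRs = 0.0095 + 0.0326 + 0.0516 + 0.0572 + 0.0460 + 0.0191 = 0.2160
TFR = 5 × 0.2160 = 1.08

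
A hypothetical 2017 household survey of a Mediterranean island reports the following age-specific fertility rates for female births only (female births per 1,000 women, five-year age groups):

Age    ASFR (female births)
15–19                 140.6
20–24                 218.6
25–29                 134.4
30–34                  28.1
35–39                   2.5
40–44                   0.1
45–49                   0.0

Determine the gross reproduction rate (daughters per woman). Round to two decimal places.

2.62

Sum of female ASFRs = 140.6 + 218.6 + 134.4 + 28.1 + 2.5 + 0.1 + 0.0 = 524.3
GRR = 5 × 524.3 / 1000 = 2.6215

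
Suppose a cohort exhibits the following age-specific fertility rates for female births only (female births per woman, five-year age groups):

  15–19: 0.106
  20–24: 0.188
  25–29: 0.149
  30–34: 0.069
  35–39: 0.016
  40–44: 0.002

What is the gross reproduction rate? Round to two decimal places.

2.65

Sum of female ASFRs = 0.106 + 0.188 + 0.149 + 0.069 + 0.016 + 0.002 = 0.530
GRR = 5 × 0.530 = 2.65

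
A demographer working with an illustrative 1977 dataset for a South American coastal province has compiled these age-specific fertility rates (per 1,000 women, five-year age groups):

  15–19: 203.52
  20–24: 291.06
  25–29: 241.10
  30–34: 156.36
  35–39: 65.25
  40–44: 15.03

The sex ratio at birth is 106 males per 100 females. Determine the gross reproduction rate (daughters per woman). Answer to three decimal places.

2.360

Proportion female at birth = 100 / (100 + 106) = 0.48544.
Sum of ASFRs = 203.52 + 291.06 + 241.10 + 156.36 + 65.25 + 15.03 = 972.32
TFR = 5 × 972.32 / 1000 = 4.8616
GRR = 0.48544 × 4.8616 = 2.36002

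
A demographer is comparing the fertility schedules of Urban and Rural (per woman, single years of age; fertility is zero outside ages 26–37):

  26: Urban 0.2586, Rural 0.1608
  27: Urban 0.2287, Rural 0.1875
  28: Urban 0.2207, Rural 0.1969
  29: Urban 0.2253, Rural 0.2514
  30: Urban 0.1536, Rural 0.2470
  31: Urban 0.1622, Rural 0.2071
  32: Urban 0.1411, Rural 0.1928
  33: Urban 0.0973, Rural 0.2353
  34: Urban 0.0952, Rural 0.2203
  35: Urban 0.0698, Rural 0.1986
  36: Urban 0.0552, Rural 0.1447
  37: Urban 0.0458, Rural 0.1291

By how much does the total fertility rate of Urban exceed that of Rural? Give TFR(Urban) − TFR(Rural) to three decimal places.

-0.618

Urban:
  Sum of ASFRs = 0.2586 + 0.2287 + 0.2207 + 0.2253 + 0.1536 + 0.1622 + 0.1411 + 0.0973 + 0.0952 + 0.0698 + 0.0552 + 0.0458 = 1.7535
  TFR = 1.7535
Rural:
  Sum of ASFRs = 0.1608 + 0.1875 + 0.1969 + 0.2514 + 0.2470 + 0.2071 + 0.1928 + 0.2353 + 0.2203 + 0.1986 + 0.1447 + 0.1291 = 2.3715
  TFR = 2.3715
Difference = 1.7535 − 2.3715 = -0.618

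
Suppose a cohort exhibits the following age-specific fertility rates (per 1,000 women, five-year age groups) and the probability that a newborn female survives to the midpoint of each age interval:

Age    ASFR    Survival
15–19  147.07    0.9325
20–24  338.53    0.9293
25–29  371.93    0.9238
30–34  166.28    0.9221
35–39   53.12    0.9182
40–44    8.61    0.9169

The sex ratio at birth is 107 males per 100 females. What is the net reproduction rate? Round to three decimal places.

Proportion female at birth = 100 / (100 + 107) = 0.48309.
Per-age-group product (5 × ASFR × survival probability):
  15–19: 5 × 147.07/1000 × 0.9325 = 0.68571
  20–24: 5 × 338.53/1000 × 0.9293 = 1.57298
  25–29: 5 × 371.93/1000 × 0.9238 = 1.71794
  30–34: 5 × 166.28/1000 × 0.9221 = 0.76663
  35–39: 5 × 53.12/1000 × 0.9182 = 0.24387
  40–44: 5 × 8.61/1000 × 0.9169 = 0.03947
Sum = 5.02660
NRR = 0.48309 × 5.02660 = 2.42830

2.428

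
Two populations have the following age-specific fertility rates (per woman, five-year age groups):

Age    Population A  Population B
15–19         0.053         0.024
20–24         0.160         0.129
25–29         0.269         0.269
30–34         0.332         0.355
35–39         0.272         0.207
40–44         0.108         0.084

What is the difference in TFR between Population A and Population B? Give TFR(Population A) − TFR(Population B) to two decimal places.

Population A:
  Sum of ASFRs = 0.053 + 0.160 + 0.269 + 0.332 + 0.272 + 0.108 = 1.194
  TFR = 5 × 1.194 = 5.97
Population B:
  Sum of ASFRs = 0.024 + 0.129 + 0.269 + 0.355 + 0.207 + 0.084 = 1.068
  TFR = 5 × 1.068 = 5.34
Difference = 5.97 − 5.34 = 0.63

0.63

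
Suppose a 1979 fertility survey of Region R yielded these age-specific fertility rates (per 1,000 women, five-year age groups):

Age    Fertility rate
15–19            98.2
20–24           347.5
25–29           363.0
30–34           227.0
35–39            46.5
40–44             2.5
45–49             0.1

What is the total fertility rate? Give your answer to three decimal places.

Sum of ASFRs = 98.2 + 347.5 + 363.0 + 227.0 + 46.5 + 2.5 + 0.1 = 1084.8
TFR = 5 × 1084.8 / 1000 = 5.424

5.424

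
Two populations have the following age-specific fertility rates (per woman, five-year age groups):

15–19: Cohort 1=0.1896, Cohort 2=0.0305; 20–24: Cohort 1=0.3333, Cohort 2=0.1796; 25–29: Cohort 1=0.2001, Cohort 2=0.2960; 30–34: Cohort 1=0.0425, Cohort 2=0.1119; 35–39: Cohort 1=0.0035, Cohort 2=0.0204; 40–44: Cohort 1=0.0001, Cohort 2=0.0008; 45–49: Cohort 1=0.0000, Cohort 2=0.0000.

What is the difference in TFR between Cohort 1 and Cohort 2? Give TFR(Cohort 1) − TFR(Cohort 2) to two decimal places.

Cohort 1:
  Sum of ASFRs = 0.1896 + 0.3333 + 0.2001 + 0.0425 + 0.0035 + 0.0001 + 0.0000 = 0.7691
  TFR = 5 × 0.7691 = 3.8455
Cohort 2:
  Sum of ASFRs = 0.0305 + 0.1796 + 0.2960 + 0.1119 + 0.0204 + 0.0008 + 0.0000 = 0.6392
  TFR = 5 × 0.6392 = 3.196
Difference = 3.8455 − 3.196 = 0.6495

0.65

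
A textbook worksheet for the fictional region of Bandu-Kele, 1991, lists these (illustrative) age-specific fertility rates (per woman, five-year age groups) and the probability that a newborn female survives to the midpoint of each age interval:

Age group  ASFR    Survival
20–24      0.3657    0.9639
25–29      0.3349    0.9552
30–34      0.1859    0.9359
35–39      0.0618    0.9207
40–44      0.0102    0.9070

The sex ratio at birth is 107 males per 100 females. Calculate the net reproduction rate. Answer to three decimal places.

2.204

Proportion female at birth = 100 / (100 + 107) = 0.48309.
Weighting each age-specific rate by interval width and survival:
  20–24: 5 × 0.3657 × 0.9639 = 1.76249
  25–29: 5 × 0.3349 × 0.9552 = 1.59948
  30–34: 5 × 0.1859 × 0.9359 = 0.86992
  35–39: 5 × 0.0618 × 0.9207 = 0.28450
  40–44: 5 × 0.0102 × 0.9070 = 0.04626
Sum = 4.56265
NRR = 0.48309 × 4.56265 = 2.20417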